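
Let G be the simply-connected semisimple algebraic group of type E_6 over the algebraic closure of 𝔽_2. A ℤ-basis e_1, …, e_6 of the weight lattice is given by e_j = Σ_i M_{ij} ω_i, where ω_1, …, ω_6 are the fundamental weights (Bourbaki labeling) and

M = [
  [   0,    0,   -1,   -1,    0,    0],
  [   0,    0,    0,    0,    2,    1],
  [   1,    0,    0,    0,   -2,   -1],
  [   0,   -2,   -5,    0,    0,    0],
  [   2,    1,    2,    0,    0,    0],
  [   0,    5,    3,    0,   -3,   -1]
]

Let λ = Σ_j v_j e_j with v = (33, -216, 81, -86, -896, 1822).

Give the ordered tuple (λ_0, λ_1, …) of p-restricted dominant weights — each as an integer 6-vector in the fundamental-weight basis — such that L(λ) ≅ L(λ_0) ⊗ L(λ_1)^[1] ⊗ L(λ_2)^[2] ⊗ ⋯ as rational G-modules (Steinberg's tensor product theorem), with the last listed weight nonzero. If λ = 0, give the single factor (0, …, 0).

((1, 0, 1, 1, 0, 1), (0, 1, 1, 1, 0, 0), (1, 1, 0, 0, 1, 1), (0, 1, 0, 1, 1, 1), (0, 1, 0, 1, 0, 1))

Change of basis e → ω: c = M·v where v = (33, -216, 81, -86, -896, 1822):
  c_1 = 0·33 + (0)·(-216) + (-1)·(81) + (-1)·(-86) + (0)·(-896) + 0·1822 = 5
  c_2 = 0·33 + (0)·(-216) + 0·81 + (0)·(-86) + (2)·(-896) + 1·1822 = 30
  c_3 = 1·33 + (0)·(-216) + 0·81 + (0)·(-86) + (-2)·(-896) + (-1)·(1822) = 3
  c_4 = 0·33 + (-2)·(-216) + (-5)·(81) + (0)·(-86) + (0)·(-896) + 0·1822 = 27
  c_5 = 2·33 + (1)·(-216) + 2·81 + (0)·(-86) + (0)·(-896) + 0·1822 = 12
  c_6 = 0·33 + (5)·(-216) + 3·81 + (0)·(-86) + (-3)·(-896) + (-1)·(1822) = 29
p = 2; digits c_i = Σ_j d_{ij}·2^j, 0 ≤ d_{ij} < 2:
  c_1 = 5 = 1·2^0 + 0·2^1 + 1·2^2
  c_2 = 30 = 0·2^0 + 1·2^1 + 1·2^2 + 1·2^3 + 1·2^4
  c_3 = 3 = 1·2^0 + 1·2^1
  c_4 = 27 = 1·2^0 + 1·2^1 + 0·2^2 + 1·2^3 + 1·2^4
  c_5 = 12 = 0·2^0 + 0·2^1 + 1·2^2 + 1·2^3
  c_6 = 29 = 1·2^0 + 0·2^1 + 1·2^2 + 1·2^3 + 1·2^4
λ_0 = (1, 0, 1, 1, 0, 1)
λ_1 = (0, 1, 1, 1, 0, 0)
λ_2 = (1, 1, 0, 0, 1, 1)
λ_3 = (0, 1, 0, 1, 1, 1)
λ_4 = (0, 1, 0, 1, 0, 1)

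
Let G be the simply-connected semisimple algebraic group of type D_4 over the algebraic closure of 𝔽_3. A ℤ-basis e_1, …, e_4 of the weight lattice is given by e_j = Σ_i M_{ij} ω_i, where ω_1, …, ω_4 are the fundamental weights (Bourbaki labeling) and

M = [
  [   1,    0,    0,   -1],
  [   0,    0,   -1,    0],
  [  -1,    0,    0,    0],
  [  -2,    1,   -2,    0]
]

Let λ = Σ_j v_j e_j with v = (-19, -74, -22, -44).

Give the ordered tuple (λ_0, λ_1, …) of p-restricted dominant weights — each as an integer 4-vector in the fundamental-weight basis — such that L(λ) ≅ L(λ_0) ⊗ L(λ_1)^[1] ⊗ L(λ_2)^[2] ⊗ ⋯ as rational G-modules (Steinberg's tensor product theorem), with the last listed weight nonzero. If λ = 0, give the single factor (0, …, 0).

((1, 1, 1, 2), (2, 1, 0, 2), (2, 2, 2, 0))

Compute c_i = Σ_j M_{ij} v_j with v = (-19, -74, -22, -44):
  c_1 = 1*-19 + 0*-74 + 0*-22 + -1*-44 = 25
  c_2 = 0*-19 + 0*-74 + -1*-22 + 0*-44 = 22
  c_3 = -1*-19 + 0*-74 + 0*-22 + 0*-44 = 19
  c_4 = -2*-19 + 1*-74 + -2*-22 + 0*-44 = 8
Base-3 expansion of each c_i:
  c_1 = 25 = 1·3^0 + 2·3^1 + 2·3^2
  c_2 = 22 = 1·3^0 + 1·3^1 + 2·3^2
  c_3 = 19 = 1·3^0 + 0·3^1 + 2·3^2
  c_4 = 8 = 2·3^0 + 2·3^1
p-restricted factor λ_0 = (1, 1, 1, 2)
p-restricted factor λ_1 = (2, 1, 0, 2)
p-restricted factor λ_2 = (2, 2, 2, 0)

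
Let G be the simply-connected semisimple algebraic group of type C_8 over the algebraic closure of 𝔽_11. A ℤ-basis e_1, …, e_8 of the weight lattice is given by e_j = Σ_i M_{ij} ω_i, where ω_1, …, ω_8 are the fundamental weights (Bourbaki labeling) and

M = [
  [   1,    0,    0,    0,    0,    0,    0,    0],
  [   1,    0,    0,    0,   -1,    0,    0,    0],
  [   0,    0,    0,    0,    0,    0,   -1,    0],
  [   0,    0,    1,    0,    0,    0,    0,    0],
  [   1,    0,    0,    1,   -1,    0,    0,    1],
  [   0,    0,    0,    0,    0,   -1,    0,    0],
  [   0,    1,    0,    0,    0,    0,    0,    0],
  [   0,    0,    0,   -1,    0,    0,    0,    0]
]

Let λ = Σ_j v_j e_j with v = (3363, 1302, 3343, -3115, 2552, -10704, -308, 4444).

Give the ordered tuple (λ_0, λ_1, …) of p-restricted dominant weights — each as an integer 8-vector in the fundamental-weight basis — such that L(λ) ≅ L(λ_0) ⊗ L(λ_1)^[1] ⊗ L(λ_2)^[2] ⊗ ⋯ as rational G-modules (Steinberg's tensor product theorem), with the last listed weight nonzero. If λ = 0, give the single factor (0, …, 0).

((8, 8, 0, 10, 6, 1, 4, 2), (8, 7, 6, 6, 7, 5, 8, 8), (5, 6, 2, 5, 6, 0, 10, 3), (2, 0, 0, 2, 1, 8, 0, 2))

In the fundamental-weight basis, λ has coordinates c = M·v (v = (3363, 1302, 3343, -3115, 2552, -10704, -308, 4444)):
  c_1 = (1)·(3363) + (0)·(1302) + (0)·(3343) + (0)·(-3115) + (0)·(2552) + (0)·(-10704) + (0)·(-308) + (0)·(4444) = 3363
  c_2 = (1)·(3363) + (0)·(1302) + (0)·(3343) + (0)·(-3115) + (-1)·(2552) + (0)·(-10704) + (0)·(-308) + (0)·(4444) = 811
  c_3 = (0)·(3363) + (0)·(1302) + (0)·(3343) + (0)·(-3115) + (0)·(2552) + (0)·(-10704) + (-1)·(-308) + (0)·(4444) = 308
  c_4 = (0)·(3363) + (0)·(1302) + (1)·(3343) + (0)·(-3115) + (0)·(2552) + (0)·(-10704) + (0)·(-308) + (0)·(4444) = 3343
  c_5 = (1)·(3363) + (0)·(1302) + (0)·(3343) + (1)·(-3115) + (-1)·(2552) + (0)·(-10704) + (0)·(-308) + (1)·(4444) = 2140
  c_6 = (0)·(3363) + (0)·(1302) + (0)·(3343) + (0)·(-3115) + (0)·(2552) + (-1)·(-10704) + (0)·(-308) + (0)·(4444) = 10704
  c_7 = (0)·(3363) + (1)·(1302) + (0)·(3343) + (0)·(-3115) + (0)·(2552) + (0)·(-10704) + (0)·(-308) + (0)·(4444) = 1302
  c_8 = (0)·(3363) + (0)·(1302) + (0)·(3343) + (-1)·(-3115) + (0)·(2552) + (0)·(-10704) + (0)·(-308) + (0)·(4444) = 3115
Base-11 expansion of each c_i:
  c_1 = 3363 = 8·11^0 + 8·11^1 + 5·11^2 + 2·11^3
  c_2 = 811 = 8·11^0 + 7·11^1 + 6·11^2
  c_3 = 308 = 0·11^0 + 6·11^1 + 2·11^2
  c_4 = 3343 = 10·11^0 + 6·11^1 + 5·11^2 + 2·11^3
  c_5 = 2140 = 6·11^0 + 7·11^1 + 6·11^2 + 1·11^3
  c_6 = 10704 = 1·11^0 + 5·11^1 + 0·11^2 + 8·11^3
  c_7 = 1302 = 4·11^0 + 8·11^1 + 10·11^2
  c_8 = 3115 = 2·11^0 + 8·11^1 + 3·11^2 + 2·11^3
λ_0 = (8, 8, 0, 10, 6, 1, 4, 2)
λ_1 = (8, 7, 6, 6, 7, 5, 8, 8)
λ_2 = (5, 6, 2, 5, 6, 0, 10, 3)
λ_3 = (2, 0, 0, 2, 1, 8, 0, 2)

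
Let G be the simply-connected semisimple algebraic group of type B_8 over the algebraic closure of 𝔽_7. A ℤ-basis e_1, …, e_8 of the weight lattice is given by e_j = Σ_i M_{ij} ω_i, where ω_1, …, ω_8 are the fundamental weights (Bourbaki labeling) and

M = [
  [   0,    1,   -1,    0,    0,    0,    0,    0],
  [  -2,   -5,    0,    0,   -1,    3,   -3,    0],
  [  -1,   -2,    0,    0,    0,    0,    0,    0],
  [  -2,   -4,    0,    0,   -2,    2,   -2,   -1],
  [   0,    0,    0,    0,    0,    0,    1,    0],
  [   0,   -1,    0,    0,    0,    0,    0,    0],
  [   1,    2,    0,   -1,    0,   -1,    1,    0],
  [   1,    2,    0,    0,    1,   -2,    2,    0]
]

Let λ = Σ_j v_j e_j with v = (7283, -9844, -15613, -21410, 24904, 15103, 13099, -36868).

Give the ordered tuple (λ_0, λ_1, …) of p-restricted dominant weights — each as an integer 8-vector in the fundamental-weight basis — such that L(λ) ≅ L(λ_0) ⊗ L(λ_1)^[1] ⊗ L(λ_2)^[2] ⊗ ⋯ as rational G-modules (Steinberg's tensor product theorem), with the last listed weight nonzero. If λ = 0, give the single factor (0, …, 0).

Converting to the ω-basis (c_i = row i of M dotted with v = (7283, -9844, -15613, -21410, 24904, 15103, 13099, -36868)):
  c_1 = 0*7283 + 1*-9844 + -1*-15613 + 0*-21410 + 0*24904 + 0*15103 + 0*13099 + 0*-36868 = 5769
  c_2 = -2*7283 + -5*-9844 + 0*-15613 + 0*-21410 + -1*24904 + 3*15103 + -3*13099 + 0*-36868 = 15762
  c_3 = -1*7283 + -2*-9844 + 0*-15613 + 0*-21410 + 0*24904 + 0*15103 + 0*13099 + 0*-36868 = 12405
  c_4 = -2*7283 + -4*-9844 + 0*-15613 + 0*-21410 + -2*24904 + 2*15103 + -2*13099 + -1*-36868 = 15878
  c_5 = 0*7283 + 0*-9844 + 0*-15613 + 0*-21410 + 0*24904 + 0*15103 + 1*13099 + 0*-36868 = 13099
  c_6 = 0*7283 + -1*-9844 + 0*-15613 + 0*-21410 + 0*24904 + 0*15103 + 0*13099 + 0*-36868 = 9844
  c_7 = 1*7283 + 2*-9844 + 0*-15613 + -1*-21410 + 0*24904 + -1*15103 + 1*13099 + 0*-36868 = 7001
  c_8 = 1*7283 + 2*-9844 + 0*-15613 + 0*-21410 + 1*24904 + -2*15103 + 2*13099 + 0*-36868 = 8491
Writing each c_i in base p = 7:
  c_1 = 5769 = 1·7^0 + 5·7^1 + 5·7^2 + 2·7^3 + 2·7^4
  c_2 = 15762 = 5·7^0 + 4·7^1 + 6·7^2 + 3·7^3 + 6·7^4
  c_3 = 12405 = 1·7^0 + 1·7^1 + 1·7^2 + 1·7^3 + 5·7^4
  c_4 = 15878 = 2·7^0 + 0·7^1 + 2·7^2 + 4·7^3 + 6·7^4
  c_5 = 13099 = 2·7^0 + 2·7^1 + 1·7^2 + 3·7^3 + 5·7^4
  c_6 = 9844 = 2·7^0 + 6·7^1 + 4·7^2 + 0·7^3 + 4·7^4
  c_7 = 7001 = 1·7^0 + 6·7^1 + 2·7^2 + 6·7^3 + 2·7^4
  c_8 = 8491 = 0·7^0 + 2·7^1 + 5·7^2 + 3·7^3 + 3·7^4
Factor λ_0 = (1, 5, 1, 2, 2, 2, 1, 0)
Factor λ_1 = (5, 4, 1, 0, 2, 6, 6, 2)
Factor λ_2 = (5, 6, 1, 2, 1, 4, 2, 5)
Factor λ_3 = (2, 3, 1, 4, 3, 0, 6, 3)
Factor λ_4 = (2, 6, 5, 6, 5, 4, 2, 3)

((1, 5, 1, 2, 2, 2, 1, 0), (5, 4, 1, 0, 2, 6, 6, 2), (5, 6, 1, 2, 1, 4, 2, 5), (2, 3, 1, 4, 3, 0, 6, 3), (2, 6, 5, 6, 5, 4, 2, 3))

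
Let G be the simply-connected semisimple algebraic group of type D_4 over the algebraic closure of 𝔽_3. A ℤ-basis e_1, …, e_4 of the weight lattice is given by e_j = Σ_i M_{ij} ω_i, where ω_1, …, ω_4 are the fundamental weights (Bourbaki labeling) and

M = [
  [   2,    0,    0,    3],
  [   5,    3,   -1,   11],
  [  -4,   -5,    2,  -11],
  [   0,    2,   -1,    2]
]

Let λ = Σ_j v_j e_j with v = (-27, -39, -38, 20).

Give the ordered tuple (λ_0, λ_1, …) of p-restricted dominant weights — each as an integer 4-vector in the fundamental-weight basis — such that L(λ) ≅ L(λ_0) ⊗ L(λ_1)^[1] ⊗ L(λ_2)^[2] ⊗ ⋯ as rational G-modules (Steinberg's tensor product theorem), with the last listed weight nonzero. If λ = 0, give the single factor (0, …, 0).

ω-coordinates c = M·v, v = (-27, -39, -38, 20):
  c_1 = (2)·(-27) + (0)·(-39) + (0)·(-38) + 3·20 = 6
  c_2 = (5)·(-27) + (3)·(-39) + (-1)·(-38) + 11·20 = 6
  c_3 = (-4)·(-27) + (-5)·(-39) + (2)·(-38) + (-11)·(20) = 7
  c_4 = (0)·(-27) + (2)·(-39) + (-1)·(-38) + 2·20 = 0
p = 3; digits c_i = Σ_j d_{ij}·3^j, 0 ≤ d_{ij} < 3:
  c_1 = 6 = 0·3^0 + 2·3^1
  c_2 = 6 = 0·3^0 + 2·3^1
  c_3 = 7 = 1·3^0 + 2·3^1
  c_4 = 0
p-restricted factor λ_0 = (0, 0, 1, 0)
p-restricted factor λ_1 = (2, 2, 2, 0)

((0, 0, 1, 0), (2, 2, 2, 0))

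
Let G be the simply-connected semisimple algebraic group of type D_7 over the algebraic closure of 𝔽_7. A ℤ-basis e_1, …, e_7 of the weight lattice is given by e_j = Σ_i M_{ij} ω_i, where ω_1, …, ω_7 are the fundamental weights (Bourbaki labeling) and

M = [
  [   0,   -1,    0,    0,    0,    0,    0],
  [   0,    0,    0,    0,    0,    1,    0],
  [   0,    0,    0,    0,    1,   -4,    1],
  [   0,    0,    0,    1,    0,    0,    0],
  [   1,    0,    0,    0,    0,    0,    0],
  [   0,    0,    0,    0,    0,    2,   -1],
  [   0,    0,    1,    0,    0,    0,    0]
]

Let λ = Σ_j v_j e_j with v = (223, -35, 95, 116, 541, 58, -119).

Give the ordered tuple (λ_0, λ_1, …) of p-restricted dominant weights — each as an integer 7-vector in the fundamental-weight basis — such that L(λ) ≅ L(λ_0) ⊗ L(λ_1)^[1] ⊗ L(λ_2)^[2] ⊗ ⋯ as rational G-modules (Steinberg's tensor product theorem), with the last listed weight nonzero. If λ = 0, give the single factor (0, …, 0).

((0, 2, 1, 4, 6, 4, 4), (5, 1, 6, 2, 3, 5, 6), (0, 1, 3, 2, 4, 4, 1))

Compute c_i = Σ_j M_{ij} v_j with v = (223, -35, 95, 116, 541, 58, -119):
  c_1 = 0*223 + -1*-35 + 0*95 + 0*116 + 0*541 + 0*58 + 0*-119 = 35
  c_2 = 0*223 + 0*-35 + 0*95 + 0*116 + 0*541 + 1*58 + 0*-119 = 58
  c_3 = 0*223 + 0*-35 + 0*95 + 0*116 + 1*541 + -4*58 + 1*-119 = 190
  c_4 = 0*223 + 0*-35 + 0*95 + 1*116 + 0*541 + 0*58 + 0*-119 = 116
  c_5 = 1*223 + 0*-35 + 0*95 + 0*116 + 0*541 + 0*58 + 0*-119 = 223
  c_6 = 0*223 + 0*-35 + 0*95 + 0*116 + 0*541 + 2*58 + -1*-119 = 235
  c_7 = 0*223 + 0*-35 + 1*95 + 0*116 + 0*541 + 0*58 + 0*-119 = 95
Base-7 expansion of each c_i:
  c_1 = 35 = 0·7^0 + 5·7^1
  c_2 = 58 = 2·7^0 + 1·7^1 + 1·7^2
  c_3 = 190 = 1·7^0 + 6·7^1 + 3·7^2
  c_4 = 116 = 4·7^0 + 2·7^1 + 2·7^2
  c_5 = 223 = 6·7^0 + 3·7^1 + 4·7^2
  c_6 = 235 = 4·7^0 + 5·7^1 + 4·7^2
  c_7 = 95 = 4·7^0 + 6·7^1 + 1·7^2
Factor λ_0 = (0, 2, 1, 4, 6, 4, 4)
Factor λ_1 = (5, 1, 6, 2, 3, 5, 6)
Factor λ_2 = (0, 1, 3, 2, 4, 4, 1)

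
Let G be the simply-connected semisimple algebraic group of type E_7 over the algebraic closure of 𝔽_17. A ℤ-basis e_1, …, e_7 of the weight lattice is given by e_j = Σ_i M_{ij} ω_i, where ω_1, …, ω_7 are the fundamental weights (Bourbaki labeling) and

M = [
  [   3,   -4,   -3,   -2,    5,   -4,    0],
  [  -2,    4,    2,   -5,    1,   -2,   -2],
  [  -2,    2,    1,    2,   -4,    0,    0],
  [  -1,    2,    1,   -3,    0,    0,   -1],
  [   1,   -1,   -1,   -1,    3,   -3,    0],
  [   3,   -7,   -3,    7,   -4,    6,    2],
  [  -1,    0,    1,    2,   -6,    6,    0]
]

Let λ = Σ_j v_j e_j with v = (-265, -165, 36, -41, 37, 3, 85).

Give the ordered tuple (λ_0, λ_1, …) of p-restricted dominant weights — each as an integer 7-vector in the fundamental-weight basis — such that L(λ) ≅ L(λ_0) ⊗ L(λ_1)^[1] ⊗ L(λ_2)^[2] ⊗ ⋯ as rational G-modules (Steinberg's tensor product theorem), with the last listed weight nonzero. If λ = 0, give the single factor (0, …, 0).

((12, 8, 6, 9, 7, 5, 15),)

In the fundamental-weight basis, λ has coordinates c = M·v (v = (-265, -165, 36, -41, 37, 3, 85)):
  c_1 = (3)·(-265) + (-4)·(-165) + (-3)·(36) + (-2)·(-41) + (5)·(37) + (-4)·(3) + (0)·(85) = 12
  c_2 = (-2)·(-265) + (4)·(-165) + (2)·(36) + (-5)·(-41) + (1)·(37) + (-2)·(3) + (-2)·(85) = 8
  c_3 = (-2)·(-265) + (2)·(-165) + (1)·(36) + (2)·(-41) + (-4)·(37) + (0)·(3) + (0)·(85) = 6
  c_4 = (-1)·(-265) + (2)·(-165) + (1)·(36) + (-3)·(-41) + (0)·(37) + (0)·(3) + (-1)·(85) = 9
  c_5 = (1)·(-265) + (-1)·(-165) + (-1)·(36) + (-1)·(-41) + (3)·(37) + (-3)·(3) + (0)·(85) = 7
  c_6 = (3)·(-265) + (-7)·(-165) + (-3)·(36) + (7)·(-41) + (-4)·(37) + (6)·(3) + (2)·(85) = 5
  c_7 = (-1)·(-265) + (0)·(-165) + (1)·(36) + (2)·(-41) + (-6)·(37) + (6)·(3) + (0)·(85) = 15
Base-17 expansion of each c_i:
  c_1 = 12 = 12·17^0
  c_2 = 8 = 8·17^0
  c_3 = 6 = 6·17^0
  c_4 = 9 = 9·17^0
  c_5 = 7 = 7·17^0
  c_6 = 5 = 5·17^0
  c_7 = 15 = 15·17^0
Factor λ_0 = (12, 8, 6, 9, 7, 5, 15)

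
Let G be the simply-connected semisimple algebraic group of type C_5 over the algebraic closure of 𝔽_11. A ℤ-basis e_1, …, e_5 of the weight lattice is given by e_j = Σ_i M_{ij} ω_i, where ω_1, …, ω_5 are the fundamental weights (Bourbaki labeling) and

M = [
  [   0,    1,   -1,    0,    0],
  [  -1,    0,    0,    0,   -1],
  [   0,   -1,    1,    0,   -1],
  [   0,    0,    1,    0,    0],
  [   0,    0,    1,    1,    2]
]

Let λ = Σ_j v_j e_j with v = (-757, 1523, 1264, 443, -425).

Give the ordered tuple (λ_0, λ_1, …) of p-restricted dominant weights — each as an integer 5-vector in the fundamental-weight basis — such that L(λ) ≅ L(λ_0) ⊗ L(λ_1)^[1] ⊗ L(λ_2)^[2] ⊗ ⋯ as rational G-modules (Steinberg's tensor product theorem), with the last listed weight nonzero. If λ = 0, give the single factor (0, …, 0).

((6, 5, 1, 10, 10), (1, 8, 4, 4, 0), (2, 9, 1, 10, 7))

In the fundamental-weight basis, λ has coordinates c = M·v (v = (-757, 1523, 1264, 443, -425)):
  c_1 = (0)·(-757) + (1)·(1523) + (-1)·(1264) + (0)·(443) + (0)·(-425) = 259
  c_2 = (-1)·(-757) + (0)·(1523) + (0)·(1264) + (0)·(443) + (-1)·(-425) = 1182
  c_3 = (0)·(-757) + (-1)·(1523) + (1)·(1264) + (0)·(443) + (-1)·(-425) = 166
  c_4 = (0)·(-757) + (0)·(1523) + (1)·(1264) + (0)·(443) + (0)·(-425) = 1264
  c_5 = (0)·(-757) + (0)·(1523) + (1)·(1264) + (1)·(443) + (2)·(-425) = 857
Expand coordinatewise in base 11:
  c_1 = 259 = 6·11^0 + 1·11^1 + 2·11^2
  c_2 = 1182 = 5·11^0 + 8·11^1 + 9·11^2
  c_3 = 166 = 1·11^0 + 4·11^1 + 1·11^2
  c_4 = 1264 = 10·11^0 + 4·11^1 + 10·11^2
  c_5 = 857 = 10·11^0 + 0·11^1 + 7·11^2
λ_0 = (6, 5, 1, 10, 10)
λ_1 = (1, 8, 4, 4, 0)
λ_2 = (2, 9, 1, 10, 7)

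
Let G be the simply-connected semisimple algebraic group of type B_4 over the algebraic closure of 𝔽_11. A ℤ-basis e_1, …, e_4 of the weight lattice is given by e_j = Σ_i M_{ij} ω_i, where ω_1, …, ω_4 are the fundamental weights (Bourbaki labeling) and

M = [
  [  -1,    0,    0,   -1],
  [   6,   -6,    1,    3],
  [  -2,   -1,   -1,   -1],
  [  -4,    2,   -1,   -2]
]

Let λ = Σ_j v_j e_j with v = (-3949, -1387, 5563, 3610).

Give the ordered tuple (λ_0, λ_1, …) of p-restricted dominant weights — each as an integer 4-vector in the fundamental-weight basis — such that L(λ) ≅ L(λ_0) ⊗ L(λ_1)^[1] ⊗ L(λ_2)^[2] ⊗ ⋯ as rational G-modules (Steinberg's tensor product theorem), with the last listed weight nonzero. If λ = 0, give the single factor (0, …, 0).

((9, 9, 2, 8), (8, 4, 10, 10), (2, 8, 0, 1))

In the fundamental-weight basis, λ has coordinates c = M·v (v = (-3949, -1387, 5563, 3610)):
  c_1 = (-1)·(-3949) + (0)·(-1387) + 0·5563 + (-1)·(3610) = 339
  c_2 = (6)·(-3949) + (-6)·(-1387) + 1·5563 + 3·3610 = 1021
  c_3 = (-2)·(-3949) + (-1)·(-1387) + (-1)·(5563) + (-1)·(3610) = 112
  c_4 = (-4)·(-3949) + (2)·(-1387) + (-1)·(5563) + (-2)·(3610) = 239
Expand coordinatewise in base 11:
  c_1 = 339 = 9·11^0 + 8·11^1 + 2·11^2
  c_2 = 1021 = 9·11^0 + 4·11^1 + 8·11^2
  c_3 = 112 = 2·11^0 + 10·11^1
  c_4 = 239 = 8·11^0 + 10·11^1 + 1·11^2
Factor λ_0 = (9, 9, 2, 8)
Factor λ_1 = (8, 4, 10, 10)
Factor λ_2 = (2, 8, 0, 1)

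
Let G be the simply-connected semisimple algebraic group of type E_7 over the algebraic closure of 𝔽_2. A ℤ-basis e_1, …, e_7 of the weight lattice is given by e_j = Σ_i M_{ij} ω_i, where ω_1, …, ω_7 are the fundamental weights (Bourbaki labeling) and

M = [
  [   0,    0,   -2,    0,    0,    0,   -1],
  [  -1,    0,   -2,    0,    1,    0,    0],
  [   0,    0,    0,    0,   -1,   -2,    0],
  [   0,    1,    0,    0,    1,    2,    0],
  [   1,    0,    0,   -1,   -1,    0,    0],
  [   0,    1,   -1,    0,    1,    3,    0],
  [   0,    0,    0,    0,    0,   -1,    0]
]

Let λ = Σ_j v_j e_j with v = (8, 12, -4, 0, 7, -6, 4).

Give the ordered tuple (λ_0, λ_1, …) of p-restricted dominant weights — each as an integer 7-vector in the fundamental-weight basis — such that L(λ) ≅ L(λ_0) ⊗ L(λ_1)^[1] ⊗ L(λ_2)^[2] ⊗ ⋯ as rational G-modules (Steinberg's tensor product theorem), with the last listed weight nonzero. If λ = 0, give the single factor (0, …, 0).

ω-coordinates c = M·v, v = (8, 12, -4, 0, 7, -6, 4):
  c_1 = 0·8 + 0·12 + (-2)·(-4) + 0·0 + 0·7 + (0)·(-6) + (-1)·(4) = 4
  c_2 = (-1)·(8) + 0·12 + (-2)·(-4) + 0·0 + 1·7 + (0)·(-6) + 0·4 = 7
  c_3 = 0·8 + 0·12 + (0)·(-4) + 0·0 + (-1)·(7) + (-2)·(-6) + 0·4 = 5
  c_4 = 0·8 + 1·12 + (0)·(-4) + 0·0 + 1·7 + (2)·(-6) + 0·4 = 7
  c_5 = 1·8 + 0·12 + (0)·(-4) + (-1)·(0) + (-1)·(7) + (0)·(-6) + 0·4 = 1
  c_6 = 0·8 + 1·12 + (-1)·(-4) + 0·0 + 1·7 + (3)·(-6) + 0·4 = 5
  c_7 = 0·8 + 0·12 + (0)·(-4) + 0·0 + 0·7 + (-1)·(-6) + 0·4 = 6
Expand coordinatewise in base 2:
  c_1 = 4 = 0·2^0 + 0·2^1 + 1·2^2
  c_2 = 7 = 1·2^0 + 1·2^1 + 1·2^2
  c_3 = 5 = 1·2^0 + 0·2^1 + 1·2^2
  c_4 = 7 = 1·2^0 + 1·2^1 + 1·2^2
  c_5 = 1 = 1·2^0
  c_6 = 5 = 1·2^0 + 0·2^1 + 1·2^2
  c_7 = 6 = 0·2^0 + 1·2^1 + 1·2^2
λ_0 = (0, 1, 1, 1, 1, 1, 0)
λ_1 = (0, 1, 0, 1, 0, 0, 1)
λ_2 = (1, 1, 1, 1, 0, 1, 1)

((0, 1, 1, 1, 1, 1, 0), (0, 1, 0, 1, 0, 0, 1), (1, 1, 1, 1, 0, 1, 1))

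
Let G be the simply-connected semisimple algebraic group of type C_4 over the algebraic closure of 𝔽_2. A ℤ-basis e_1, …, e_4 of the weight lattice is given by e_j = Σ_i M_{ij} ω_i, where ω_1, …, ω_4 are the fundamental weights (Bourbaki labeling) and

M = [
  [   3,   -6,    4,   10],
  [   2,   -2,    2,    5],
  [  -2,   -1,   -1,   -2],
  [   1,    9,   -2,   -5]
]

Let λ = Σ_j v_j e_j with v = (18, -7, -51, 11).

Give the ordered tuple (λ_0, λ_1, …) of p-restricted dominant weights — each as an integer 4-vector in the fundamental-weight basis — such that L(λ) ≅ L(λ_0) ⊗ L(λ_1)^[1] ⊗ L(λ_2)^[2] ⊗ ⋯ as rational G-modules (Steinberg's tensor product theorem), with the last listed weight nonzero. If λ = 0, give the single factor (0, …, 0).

((0, 1, 0, 0), (1, 1, 0, 1))

Compute c_i = Σ_j M_{ij} v_j with v = (18, -7, -51, 11):
  c_1 = (3)·(18) + (-6)·(-7) + (4)·(-51) + (10)·(11) = 2
  c_2 = (2)·(18) + (-2)·(-7) + (2)·(-51) + (5)·(11) = 3
  c_3 = (-2)·(18) + (-1)·(-7) + (-1)·(-51) + (-2)·(11) = 0
  c_4 = (1)·(18) + (9)·(-7) + (-2)·(-51) + (-5)·(11) = 2
p = 2; digits c_i = Σ_j d_{ij}·2^j, 0 ≤ d_{ij} < 2:
  c_1 = 2 = 0·2^0 + 1·2^1
  c_2 = 3 = 1·2^0 + 1·2^1
  c_3 = 0
  c_4 = 2 = 0·2^0 + 1·2^1
Factor λ_0 = (0, 1, 0, 0)
Factor λ_1 = (1, 1, 0, 1)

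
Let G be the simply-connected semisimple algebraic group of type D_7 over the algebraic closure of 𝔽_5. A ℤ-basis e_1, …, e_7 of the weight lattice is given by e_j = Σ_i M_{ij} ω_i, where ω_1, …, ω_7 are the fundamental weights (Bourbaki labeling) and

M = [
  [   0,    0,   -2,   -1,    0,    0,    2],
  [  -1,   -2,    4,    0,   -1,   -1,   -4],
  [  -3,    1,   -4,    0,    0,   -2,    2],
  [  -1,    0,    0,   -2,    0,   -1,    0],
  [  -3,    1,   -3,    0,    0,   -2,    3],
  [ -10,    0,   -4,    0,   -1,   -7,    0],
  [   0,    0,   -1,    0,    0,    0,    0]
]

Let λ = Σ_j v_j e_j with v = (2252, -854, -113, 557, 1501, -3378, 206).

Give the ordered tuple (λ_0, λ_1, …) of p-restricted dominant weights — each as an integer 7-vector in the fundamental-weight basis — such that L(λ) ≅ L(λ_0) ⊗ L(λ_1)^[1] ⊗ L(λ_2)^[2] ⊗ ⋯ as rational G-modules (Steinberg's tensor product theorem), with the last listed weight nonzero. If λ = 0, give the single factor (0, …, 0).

((1, 2, 0, 2, 3, 2, 3), (1, 1, 2, 2, 0, 0, 2), (3, 2, 0, 0, 4, 3, 4))

In the fundamental-weight basis, λ has coordinates c = M·v (v = (2252, -854, -113, 557, 1501, -3378, 206)):
  c_1 = (0)·(2252) + (0)·(-854) + (-2)·(-113) + (-1)·(557) + (0)·(1501) + (0)·(-3378) + (2)·(206) = 81
  c_2 = (-1)·(2252) + (-2)·(-854) + (4)·(-113) + (0)·(557) + (-1)·(1501) + (-1)·(-3378) + (-4)·(206) = 57
  c_3 = (-3)·(2252) + (1)·(-854) + (-4)·(-113) + (0)·(557) + (0)·(1501) + (-2)·(-3378) + (2)·(206) = 10
  c_4 = (-1)·(2252) + (0)·(-854) + (0)·(-113) + (-2)·(557) + (0)·(1501) + (-1)·(-3378) + (0)·(206) = 12
  c_5 = (-3)·(2252) + (1)·(-854) + (-3)·(-113) + (0)·(557) + (0)·(1501) + (-2)·(-3378) + (3)·(206) = 103
  c_6 = (-10)·(2252) + (0)·(-854) + (-4)·(-113) + (0)·(557) + (-1)·(1501) + (-7)·(-3378) + (0)·(206) = 77
  c_7 = (0)·(2252) + (0)·(-854) + (-1)·(-113) + (0)·(557) + (0)·(1501) + (0)·(-3378) + (0)·(206) = 113
Base-5 expansion of each c_i:
  c_1 = 81 = 1·5^0 + 1·5^1 + 3·5^2
  c_2 = 57 = 2·5^0 + 1·5^1 + 2·5^2
  c_3 = 10 = 0·5^0 + 2·5^1
  c_4 = 12 = 2·5^0 + 2·5^1
  c_5 = 103 = 3·5^0 + 0·5^1 + 4·5^2
  c_6 = 77 = 2·5^0 + 0·5^1 + 3·5^2
  c_7 = 113 = 3·5^0 + 2·5^1 + 4·5^2
Factor λ_0 = (1, 2, 0, 2, 3, 2, 3)
Factor λ_1 = (1, 1, 2, 2, 0, 0, 2)
Factor λ_2 = (3, 2, 0, 0, 4, 3, 4)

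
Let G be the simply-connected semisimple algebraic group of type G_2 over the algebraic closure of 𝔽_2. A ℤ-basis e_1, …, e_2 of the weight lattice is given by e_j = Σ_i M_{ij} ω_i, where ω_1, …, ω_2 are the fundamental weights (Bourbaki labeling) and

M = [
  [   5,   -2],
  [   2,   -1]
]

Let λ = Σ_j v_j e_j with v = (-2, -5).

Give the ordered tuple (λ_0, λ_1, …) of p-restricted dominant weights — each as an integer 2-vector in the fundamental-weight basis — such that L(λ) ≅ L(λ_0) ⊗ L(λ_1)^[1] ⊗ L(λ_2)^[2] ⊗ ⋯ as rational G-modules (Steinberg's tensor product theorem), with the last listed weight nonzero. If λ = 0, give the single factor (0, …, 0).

((0, 1),)

ω-coordinates c = M·v, v = (-2, -5):
  c_1 = (5)·(-2) + (-2)·(-5) = 0
  c_2 = (2)·(-2) + (-1)·(-5) = 1
Base-2 expansion of each c_i:
  c_1 = 0
  c_2 = 1 = 1·2^0
λ_0 = (0, 1)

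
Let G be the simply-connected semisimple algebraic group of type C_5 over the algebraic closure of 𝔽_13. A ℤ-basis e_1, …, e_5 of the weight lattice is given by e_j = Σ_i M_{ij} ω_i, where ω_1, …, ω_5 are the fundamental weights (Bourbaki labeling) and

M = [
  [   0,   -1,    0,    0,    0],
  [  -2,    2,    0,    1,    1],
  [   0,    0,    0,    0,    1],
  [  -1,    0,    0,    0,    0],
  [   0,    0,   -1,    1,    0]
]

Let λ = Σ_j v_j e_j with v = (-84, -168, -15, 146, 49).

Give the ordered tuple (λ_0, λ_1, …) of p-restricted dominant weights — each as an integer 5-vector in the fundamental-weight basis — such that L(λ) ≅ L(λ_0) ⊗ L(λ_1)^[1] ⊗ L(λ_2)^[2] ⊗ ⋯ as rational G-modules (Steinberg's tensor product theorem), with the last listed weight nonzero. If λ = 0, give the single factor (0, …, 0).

((12, 1, 10, 6, 5), (12, 2, 3, 6, 12))

ω-coordinates c = M·v, v = (-84, -168, -15, 146, 49):
  c_1 = (0)·(-84) + (-1)·(-168) + (0)·(-15) + (0)·(146) + (0)·(49) = 168
  c_2 = (-2)·(-84) + (2)·(-168) + (0)·(-15) + (1)·(146) + (1)·(49) = 27
  c_3 = (0)·(-84) + (0)·(-168) + (0)·(-15) + (0)·(146) + (1)·(49) = 49
  c_4 = (-1)·(-84) + (0)·(-168) + (0)·(-15) + (0)·(146) + (0)·(49) = 84
  c_5 = (0)·(-84) + (0)·(-168) + (-1)·(-15) + (1)·(146) + (0)·(49) = 161
Base-13 expansion of each c_i:
  c_1 = 168 = 12·13^0 + 12·13^1
  c_2 = 27 = 1·13^0 + 2·13^1
  c_3 = 49 = 10·13^0 + 3·13^1
  c_4 = 84 = 6·13^0 + 6·13^1
  c_5 = 161 = 5·13^0 + 12·13^1
Factor λ_0 = (12, 1, 10, 6, 5)
Factor λ_1 = (12, 2, 3, 6, 12)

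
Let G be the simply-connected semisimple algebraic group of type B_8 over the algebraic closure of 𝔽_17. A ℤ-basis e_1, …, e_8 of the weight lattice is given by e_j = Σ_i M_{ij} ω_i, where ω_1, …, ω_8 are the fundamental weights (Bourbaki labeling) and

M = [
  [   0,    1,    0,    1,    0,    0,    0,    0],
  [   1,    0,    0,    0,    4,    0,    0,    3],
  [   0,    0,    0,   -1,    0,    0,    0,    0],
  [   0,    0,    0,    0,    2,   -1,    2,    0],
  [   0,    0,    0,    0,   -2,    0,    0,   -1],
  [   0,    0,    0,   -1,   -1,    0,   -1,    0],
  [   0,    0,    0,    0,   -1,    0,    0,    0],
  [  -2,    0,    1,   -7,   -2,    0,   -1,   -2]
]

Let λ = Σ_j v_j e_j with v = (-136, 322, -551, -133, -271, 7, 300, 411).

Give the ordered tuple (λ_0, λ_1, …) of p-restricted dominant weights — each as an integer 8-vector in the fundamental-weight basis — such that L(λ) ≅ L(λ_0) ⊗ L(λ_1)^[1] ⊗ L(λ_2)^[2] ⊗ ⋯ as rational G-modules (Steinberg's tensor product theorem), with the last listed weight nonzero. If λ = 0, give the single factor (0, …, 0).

((2, 13, 14, 0, 12, 2, 16, 4), (11, 0, 7, 3, 7, 6, 15, 4))

ω-coordinates c = M·v, v = (-136, 322, -551, -133, -271, 7, 300, 411):
  c_1 = (0)·(-136) + 1·322 + (0)·(-551) + (1)·(-133) + (0)·(-271) + 0·7 + 0·300 + 0·411 = 189
  c_2 = (1)·(-136) + 0·322 + (0)·(-551) + (0)·(-133) + (4)·(-271) + 0·7 + 0·300 + 3·411 = 13
  c_3 = (0)·(-136) + 0·322 + (0)·(-551) + (-1)·(-133) + (0)·(-271) + 0·7 + 0·300 + 0·411 = 133
  c_4 = (0)·(-136) + 0·322 + (0)·(-551) + (0)·(-133) + (2)·(-271) + (-1)·(7) + 2·300 + 0·411 = 51
  c_5 = (0)·(-136) + 0·322 + (0)·(-551) + (0)·(-133) + (-2)·(-271) + 0·7 + 0·300 + (-1)·(411) = 131
  c_6 = (0)·(-136) + 0·322 + (0)·(-551) + (-1)·(-133) + (-1)·(-271) + 0·7 + (-1)·(300) + 0·411 = 104
  c_7 = (0)·(-136) + 0·322 + (0)·(-551) + (0)·(-133) + (-1)·(-271) + 0·7 + 0·300 + 0·411 = 271
  c_8 = (-2)·(-136) + 0·322 + (1)·(-551) + (-7)·(-133) + (-2)·(-271) + 0·7 + (-1)·(300) + (-2)·(411) = 72
Expand coordinatewise in base 17:
  c_1 = 189 = 2·17^0 + 11·17^1
  c_2 = 13 = 13·17^0
  c_3 = 133 = 14·17^0 + 7·17^1
  c_4 = 51 = 0·17^0 + 3·17^1
  c_5 = 131 = 12·17^0 + 7·17^1
  c_6 = 104 = 2·17^0 + 6·17^1
  c_7 = 271 = 16·17^0 + 15·17^1
  c_8 = 72 = 4·17^0 + 4·17^1
p-restricted factor λ_0 = (2, 13, 14, 0, 12, 2, 16, 4)
p-restricted factor λ_1 = (11, 0, 7, 3, 7, 6, 15, 4)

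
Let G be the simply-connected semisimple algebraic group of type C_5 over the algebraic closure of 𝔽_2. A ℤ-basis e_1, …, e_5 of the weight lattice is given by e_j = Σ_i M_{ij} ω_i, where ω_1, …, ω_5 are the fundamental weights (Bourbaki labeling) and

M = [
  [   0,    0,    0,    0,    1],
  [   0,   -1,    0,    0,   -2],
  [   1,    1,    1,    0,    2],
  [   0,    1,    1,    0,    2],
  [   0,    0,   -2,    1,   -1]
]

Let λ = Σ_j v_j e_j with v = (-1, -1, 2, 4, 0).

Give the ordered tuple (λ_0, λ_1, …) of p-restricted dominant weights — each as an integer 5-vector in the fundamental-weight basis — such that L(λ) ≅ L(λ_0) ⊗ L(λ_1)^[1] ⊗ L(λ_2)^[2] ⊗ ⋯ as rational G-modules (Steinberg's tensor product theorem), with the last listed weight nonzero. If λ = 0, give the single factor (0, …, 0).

Converting to the ω-basis (c_i = row i of M dotted with v = (-1, -1, 2, 4, 0)):
  c_1 = (0)·(-1) + (0)·(-1) + 0·2 + 0·4 + 1·0 = 0
  c_2 = (0)·(-1) + (-1)·(-1) + 0·2 + 0·4 + (-2)·(0) = 1
  c_3 = (1)·(-1) + (1)·(-1) + 1·2 + 0·4 + 2·0 = 0
  c_4 = (0)·(-1) + (1)·(-1) + 1·2 + 0·4 + 2·0 = 1
  c_5 = (0)·(-1) + (0)·(-1) + (-2)·(2) + 1·4 + (-1)·(0) = 0
Writing each c_i in base p = 2:
  c_1 = 0
  c_2 = 1 = 1·2^0
  c_3 = 0
  c_4 = 1 = 1·2^0
  c_5 = 0
λ_0 = (0, 1, 0, 1, 0)

((0, 1, 0, 1, 0),)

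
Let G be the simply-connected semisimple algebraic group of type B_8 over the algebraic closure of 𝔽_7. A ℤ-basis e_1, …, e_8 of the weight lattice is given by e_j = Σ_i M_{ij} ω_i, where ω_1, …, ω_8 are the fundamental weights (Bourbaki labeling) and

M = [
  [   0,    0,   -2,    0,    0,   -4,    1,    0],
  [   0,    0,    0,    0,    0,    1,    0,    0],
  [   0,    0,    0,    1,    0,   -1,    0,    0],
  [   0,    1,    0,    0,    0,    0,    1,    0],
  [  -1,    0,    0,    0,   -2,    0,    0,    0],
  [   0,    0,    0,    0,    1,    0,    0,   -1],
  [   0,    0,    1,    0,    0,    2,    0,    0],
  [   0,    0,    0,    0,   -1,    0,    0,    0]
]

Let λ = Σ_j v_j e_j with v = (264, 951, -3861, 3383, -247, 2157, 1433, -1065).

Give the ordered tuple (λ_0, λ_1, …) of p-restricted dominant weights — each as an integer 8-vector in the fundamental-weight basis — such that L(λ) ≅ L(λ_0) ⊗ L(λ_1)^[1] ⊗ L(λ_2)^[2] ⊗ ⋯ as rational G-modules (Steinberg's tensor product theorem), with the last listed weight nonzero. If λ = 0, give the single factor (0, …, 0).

Converting to the ω-basis (c_i = row i of M dotted with v = (264, 951, -3861, 3383, -247, 2157, 1433, -1065)):
  c_1 = 0*264 + 0*951 + -2*-3861 + 0*3383 + 0*-247 + -4*2157 + 1*1433 + 0*-1065 = 527
  c_2 = 0*264 + 0*951 + 0*-3861 + 0*3383 + 0*-247 + 1*2157 + 0*1433 + 0*-1065 = 2157
  c_3 = 0*264 + 0*951 + 0*-3861 + 1*3383 + 0*-247 + -1*2157 + 0*1433 + 0*-1065 = 1226
  c_4 = 0*264 + 1*951 + 0*-3861 + 0*3383 + 0*-247 + 0*2157 + 1*1433 + 0*-1065 = 2384
  c_5 = -1*264 + 0*951 + 0*-3861 + 0*3383 + -2*-247 + 0*2157 + 0*1433 + 0*-1065 = 230
  c_6 = 0*264 + 0*951 + 0*-3861 + 0*3383 + 1*-247 + 0*2157 + 0*1433 + -1*-1065 = 818
  c_7 = 0*264 + 0*951 + 1*-3861 + 0*3383 + 0*-247 + 2*2157 + 0*1433 + 0*-1065 = 453
  c_8 = 0*264 + 0*951 + 0*-3861 + 0*3383 + -1*-247 + 0*2157 + 0*1433 + 0*-1065 = 247
Writing each c_i in base p = 7:
  c_1 = 527 = 2·7^0 + 5·7^1 + 3·7^2 + 1·7^3
  c_2 = 2157 = 1·7^0 + 0·7^1 + 2·7^2 + 6·7^3
  c_3 = 1226 = 1·7^0 + 0·7^1 + 4·7^2 + 3·7^3
  c_4 = 2384 = 4·7^0 + 4·7^1 + 6·7^2 + 6·7^3
  c_5 = 230 = 6·7^0 + 4·7^1 + 4·7^2
  c_6 = 818 = 6·7^0 + 4·7^1 + 2·7^2 + 2·7^3
  c_7 = 453 = 5·7^0 + 1·7^1 + 2·7^2 + 1·7^3
  c_8 = 247 = 2·7^0 + 0·7^1 + 5·7^2
λ_0 = (2, 1, 1, 4, 6, 6, 5, 2)
λ_1 = (5, 0, 0, 4, 4, 4, 1, 0)
λ_2 = (3, 2, 4, 6, 4, 2, 2, 5)
λ_3 = (1, 6, 3, 6, 0, 2, 1, 0)

((2, 1, 1, 4, 6, 6, 5, 2), (5, 0, 0, 4, 4, 4, 1, 0), (3, 2, 4, 6, 4, 2, 2, 5), (1, 6, 3, 6, 0, 2, 1, 0))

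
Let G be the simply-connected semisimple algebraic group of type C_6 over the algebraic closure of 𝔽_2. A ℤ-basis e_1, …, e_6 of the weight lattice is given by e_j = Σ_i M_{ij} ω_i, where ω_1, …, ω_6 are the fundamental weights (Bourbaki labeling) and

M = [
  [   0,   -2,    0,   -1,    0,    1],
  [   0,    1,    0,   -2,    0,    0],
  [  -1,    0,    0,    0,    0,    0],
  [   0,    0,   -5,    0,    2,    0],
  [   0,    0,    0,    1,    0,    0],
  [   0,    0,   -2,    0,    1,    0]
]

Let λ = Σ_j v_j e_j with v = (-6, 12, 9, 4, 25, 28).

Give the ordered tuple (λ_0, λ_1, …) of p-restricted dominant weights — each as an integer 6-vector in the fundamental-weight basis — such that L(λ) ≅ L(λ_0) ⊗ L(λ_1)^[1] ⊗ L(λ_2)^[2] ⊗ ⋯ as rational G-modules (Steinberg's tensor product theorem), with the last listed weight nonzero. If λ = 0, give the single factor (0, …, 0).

((0, 0, 0, 1, 0, 1), (0, 0, 1, 0, 0, 1), (0, 1, 1, 1, 1, 1))

In the fundamental-weight basis, λ has coordinates c = M·v (v = (-6, 12, 9, 4, 25, 28)):
  c_1 = (0)·(-6) + (-2)·(12) + (0)·(9) + (-1)·(4) + (0)·(25) + (1)·(28) = 0
  c_2 = (0)·(-6) + (1)·(12) + (0)·(9) + (-2)·(4) + (0)·(25) + (0)·(28) = 4
  c_3 = (-1)·(-6) + (0)·(12) + (0)·(9) + (0)·(4) + (0)·(25) + (0)·(28) = 6
  c_4 = (0)·(-6) + (0)·(12) + (-5)·(9) + (0)·(4) + (2)·(25) + (0)·(28) = 5
  c_5 = (0)·(-6) + (0)·(12) + (0)·(9) + (1)·(4) + (0)·(25) + (0)·(28) = 4
  c_6 = (0)·(-6) + (0)·(12) + (-2)·(9) + (0)·(4) + (1)·(25) + (0)·(28) = 7
p = 2; digits c_i = Σ_j d_{ij}·2^j, 0 ≤ d_{ij} < 2:
  c_1 = 0
  c_2 = 4 = 0·2^0 + 0·2^1 + 1·2^2
  c_3 = 6 = 0·2^0 + 1·2^1 + 1·2^2
  c_4 = 5 = 1·2^0 + 0·2^1 + 1·2^2
  c_5 = 4 = 0·2^0 + 0·2^1 + 1·2^2
  c_6 = 7 = 1·2^0 + 1·2^1 + 1·2^2
Factor λ_0 = (0, 0, 0, 1, 0, 1)
Factor λ_1 = (0, 0, 1, 0, 0, 1)
Factor λ_2 = (0, 1, 1, 1, 1, 1)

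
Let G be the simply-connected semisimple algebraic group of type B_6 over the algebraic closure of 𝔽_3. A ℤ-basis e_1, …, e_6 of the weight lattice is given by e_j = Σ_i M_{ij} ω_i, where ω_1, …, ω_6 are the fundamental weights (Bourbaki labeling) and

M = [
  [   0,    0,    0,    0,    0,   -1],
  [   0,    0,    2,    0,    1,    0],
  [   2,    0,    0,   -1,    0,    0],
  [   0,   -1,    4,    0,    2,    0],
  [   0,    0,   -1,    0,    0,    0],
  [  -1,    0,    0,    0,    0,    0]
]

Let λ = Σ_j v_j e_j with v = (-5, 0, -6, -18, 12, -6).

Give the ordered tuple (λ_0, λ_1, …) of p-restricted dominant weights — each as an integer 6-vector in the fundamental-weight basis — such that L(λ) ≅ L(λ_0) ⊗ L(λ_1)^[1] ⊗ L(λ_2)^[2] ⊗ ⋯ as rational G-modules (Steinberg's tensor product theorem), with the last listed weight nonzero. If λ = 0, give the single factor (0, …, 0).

((0, 0, 2, 0, 0, 2), (2, 0, 2, 0, 2, 1))

Compute c_i = Σ_j M_{ij} v_j with v = (-5, 0, -6, -18, 12, -6):
  c_1 = 0*-5 + 0*0 + 0*-6 + 0*-18 + 0*12 + -1*-6 = 6
  c_2 = 0*-5 + 0*0 + 2*-6 + 0*-18 + 1*12 + 0*-6 = 0
  c_3 = 2*-5 + 0*0 + 0*-6 + -1*-18 + 0*12 + 0*-6 = 8
  c_4 = 0*-5 + -1*0 + 4*-6 + 0*-18 + 2*12 + 0*-6 = 0
  c_5 = 0*-5 + 0*0 + -1*-6 + 0*-18 + 0*12 + 0*-6 = 6
  c_6 = -1*-5 + 0*0 + 0*-6 + 0*-18 + 0*12 + 0*-6 = 5
Writing each c_i in base p = 3:
  c_1 = 6 = 0·3^0 + 2·3^1
  c_2 = 0
  c_3 = 8 = 2·3^0 + 2·3^1
  c_4 = 0
  c_5 = 6 = 0·3^0 + 2·3^1
  c_6 = 5 = 2·3^0 + 1·3^1
λ_0 = (0, 0, 2, 0, 0, 2)
λ_1 = (2, 0, 2, 0, 2, 1)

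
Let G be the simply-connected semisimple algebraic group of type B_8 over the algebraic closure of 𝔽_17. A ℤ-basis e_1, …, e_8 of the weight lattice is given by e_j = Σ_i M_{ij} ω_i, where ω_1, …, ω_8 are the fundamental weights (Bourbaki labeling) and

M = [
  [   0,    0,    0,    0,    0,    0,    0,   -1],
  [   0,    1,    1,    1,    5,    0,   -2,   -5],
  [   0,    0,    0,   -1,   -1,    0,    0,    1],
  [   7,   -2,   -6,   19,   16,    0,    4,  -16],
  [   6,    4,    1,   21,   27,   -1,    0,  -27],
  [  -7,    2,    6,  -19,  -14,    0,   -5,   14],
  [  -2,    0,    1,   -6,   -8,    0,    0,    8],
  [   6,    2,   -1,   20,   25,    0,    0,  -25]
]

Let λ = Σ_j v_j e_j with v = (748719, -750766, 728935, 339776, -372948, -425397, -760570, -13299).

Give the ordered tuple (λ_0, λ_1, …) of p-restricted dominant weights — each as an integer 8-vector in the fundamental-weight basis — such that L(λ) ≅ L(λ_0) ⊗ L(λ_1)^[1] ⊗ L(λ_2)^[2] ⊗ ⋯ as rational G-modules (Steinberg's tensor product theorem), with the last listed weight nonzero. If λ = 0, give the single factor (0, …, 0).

Change of basis e → ω: c = M·v where v = (748719, -750766, 728935, 339776, -372948, -425397, -760570, -13299):
  c_1 = 0·748719 + (0)·(-750766) + 0·728935 + 0·339776 + (0)·(-372948) + (0)·(-425397) + (0)·(-760570) + (-1)·(-13299) = 13299
  c_2 = 0·748719 + (1)·(-750766) + 1·728935 + 1·339776 + (5)·(-372948) + (0)·(-425397) + (-2)·(-760570) + (-5)·(-13299) = 40840
  c_3 = 0·748719 + (0)·(-750766) + 0·728935 + (-1)·(339776) + (-1)·(-372948) + (0)·(-425397) + (0)·(-760570) + (1)·(-13299) = 19873
  c_4 = 7·748719 + (-2)·(-750766) + (-6)·(728935) + 19·339776 + (16)·(-372948) + (0)·(-425397) + (4)·(-760570) + (-16)·(-13299) = 28035
  c_5 = 6·748719 + (4)·(-750766) + 1·728935 + 21·339776 + (27)·(-372948) + (-1)·(-425397) + (0)·(-760570) + (-27)·(-13299) = 68355
  c_6 = (-7)·(748719) + (2)·(-750766) + 6·728935 + (-19)·(339776) + (-14)·(-372948) + (0)·(-425397) + (-5)·(-760570) + (14)·(-13299) = 13237
  c_7 = (-2)·(748719) + (0)·(-750766) + 1·728935 + (-6)·(339776) + (-8)·(-372948) + (0)·(-425397) + (0)·(-760570) + (8)·(-13299) = 70033
  c_8 = 6·748719 + (2)·(-750766) + (-1)·(728935) + 20·339776 + (25)·(-372948) + (0)·(-425397) + (0)·(-760570) + (-25)·(-13299) = 66142
Expand coordinatewise in base 17:
  c_1 = 13299 = 5·17^0 + 0·17^1 + 12·17^2 + 2·17^3
  c_2 = 40840 = 6·17^0 + 5·17^1 + 5·17^2 + 8·17^3
  c_3 = 19873 = 0·17^0 + 13·17^1 + 0·17^2 + 4·17^3
  c_4 = 28035 = 2·17^0 + 0·17^1 + 12·17^2 + 5·17^3
  c_5 = 68355 = 15·17^0 + 8·17^1 + 15·17^2 + 13·17^3
  c_6 = 13237 = 11·17^0 + 13·17^1 + 11·17^2 + 2·17^3
  c_7 = 70033 = 10·17^0 + 5·17^1 + 4·17^2 + 14·17^3
  c_8 = 66142 = 12·17^0 + 14·17^1 + 7·17^2 + 13·17^3
p-restricted factor λ_0 = (5, 6, 0, 2, 15, 11, 10, 12)
p-restricted factor λ_1 = (0, 5, 13, 0, 8, 13, 5, 14)
p-restricted factor λ_2 = (12, 5, 0, 12, 15, 11, 4, 7)
p-restricted factor λ_3 = (2, 8, 4, 5, 13, 2, 14, 13)

((5, 6, 0, 2, 15, 11, 10, 12), (0, 5, 13, 0, 8, 13, 5, 14), (12, 5, 0, 12, 15, 11, 4, 7), (2, 8, 4, 5, 13, 2, 14, 13))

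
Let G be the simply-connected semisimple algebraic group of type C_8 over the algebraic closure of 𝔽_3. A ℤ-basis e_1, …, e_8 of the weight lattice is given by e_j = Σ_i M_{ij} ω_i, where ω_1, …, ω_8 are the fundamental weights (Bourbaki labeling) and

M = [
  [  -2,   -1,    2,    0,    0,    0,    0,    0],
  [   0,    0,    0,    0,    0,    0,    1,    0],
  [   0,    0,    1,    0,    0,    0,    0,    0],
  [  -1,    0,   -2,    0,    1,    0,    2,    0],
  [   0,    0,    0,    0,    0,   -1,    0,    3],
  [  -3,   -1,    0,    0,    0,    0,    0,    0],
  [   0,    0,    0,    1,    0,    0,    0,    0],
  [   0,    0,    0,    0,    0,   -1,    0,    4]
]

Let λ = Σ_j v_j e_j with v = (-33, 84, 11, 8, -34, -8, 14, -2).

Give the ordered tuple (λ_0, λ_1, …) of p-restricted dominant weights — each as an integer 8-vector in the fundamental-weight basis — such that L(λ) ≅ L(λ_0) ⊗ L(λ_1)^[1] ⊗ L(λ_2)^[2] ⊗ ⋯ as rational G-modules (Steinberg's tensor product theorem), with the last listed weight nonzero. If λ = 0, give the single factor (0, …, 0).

Change of basis e → ω: c = M·v where v = (-33, 84, 11, 8, -34, -8, 14, -2):
  c_1 = -2*-33 + -1*84 + 2*11 + 0*8 + 0*-34 + 0*-8 + 0*14 + 0*-2 = 4
  c_2 = 0*-33 + 0*84 + 0*11 + 0*8 + 0*-34 + 0*-8 + 1*14 + 0*-2 = 14
  c_3 = 0*-33 + 0*84 + 1*11 + 0*8 + 0*-34 + 0*-8 + 0*14 + 0*-2 = 11
  c_4 = -1*-33 + 0*84 + -2*11 + 0*8 + 1*-34 + 0*-8 + 2*14 + 0*-2 = 5
  c_5 = 0*-33 + 0*84 + 0*11 + 0*8 + 0*-34 + -1*-8 + 0*14 + 3*-2 = 2
  c_6 = -3*-33 + -1*84 + 0*11 + 0*8 + 0*-34 + 0*-8 + 0*14 + 0*-2 = 15
  c_7 = 0*-33 + 0*84 + 0*11 + 1*8 + 0*-34 + 0*-8 + 0*14 + 0*-2 = 8
  c_8 = 0*-33 + 0*84 + 0*11 + 0*8 + 0*-34 + -1*-8 + 0*14 + 4*-2 = 0
Expand coordinatewise in base 3:
  c_1 = 4 = 1·3^0 + 1·3^1
  c_2 = 14 = 2·3^0 + 1·3^1 + 1·3^2
  c_3 = 11 = 2·3^0 + 0·3^1 + 1·3^2
  c_4 = 5 = 2·3^0 + 1·3^1
  c_5 = 2 = 2·3^0
  c_6 = 15 = 0·3^0 + 2·3^1 + 1·3^2
  c_7 = 8 = 2·3^0 + 2·3^1
  c_8 = 0
p-restricted factor λ_0 = (1, 2, 2, 2, 2, 0, 2, 0)
p-restricted factor λ_1 = (1, 1, 0, 1, 0, 2, 2, 0)
p-restricted factor λ_2 = (0, 1, 1, 0, 0, 1, 0, 0)

((1, 2, 2, 2, 2, 0, 2, 0), (1, 1, 0, 1, 0, 2, 2, 0), (0, 1, 1, 0, 0, 1, 0, 0))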